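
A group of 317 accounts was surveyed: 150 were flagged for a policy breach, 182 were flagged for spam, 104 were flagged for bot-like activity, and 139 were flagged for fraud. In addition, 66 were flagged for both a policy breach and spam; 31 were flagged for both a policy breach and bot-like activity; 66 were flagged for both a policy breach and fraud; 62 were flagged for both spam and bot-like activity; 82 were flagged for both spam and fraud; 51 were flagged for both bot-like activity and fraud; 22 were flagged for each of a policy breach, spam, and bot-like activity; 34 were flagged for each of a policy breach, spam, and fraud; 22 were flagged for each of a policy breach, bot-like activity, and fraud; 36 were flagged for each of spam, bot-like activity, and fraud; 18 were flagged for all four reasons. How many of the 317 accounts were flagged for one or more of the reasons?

By inclusion-exclusion,
|at least one| = 150 + 182 + 104 + 139 − 66 − 31 − 66 − 62 − 82 − 51 + 22 + 34 + 22 + 36 − 18 = 313

313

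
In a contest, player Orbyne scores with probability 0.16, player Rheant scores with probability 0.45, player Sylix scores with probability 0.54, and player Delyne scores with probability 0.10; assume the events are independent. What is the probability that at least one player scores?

0.808732

Since the events are independent, P(none) is the product of the individual non-occurrence probabilities.
P(none) = (1 − 0.16) × (1 − 0.45) × (1 − 0.54) × (1 − 0.10) = 0.84 × 0.55 × 0.46 × 0.90 = 0.191268
P(at least one) = 1 − 0.191268 = 0.808732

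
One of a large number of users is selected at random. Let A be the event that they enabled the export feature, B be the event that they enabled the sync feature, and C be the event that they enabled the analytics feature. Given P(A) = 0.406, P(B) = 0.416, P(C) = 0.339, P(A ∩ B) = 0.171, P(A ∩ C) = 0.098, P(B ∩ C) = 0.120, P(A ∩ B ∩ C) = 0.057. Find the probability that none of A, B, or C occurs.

P(A ∪ B ∪ C) = 0.406 + 0.416 + 0.339 − 0.171 − 0.098 − 0.120 + 0.057 = 0.829
P(none) = 1 − 0.829 = 0.171

0.171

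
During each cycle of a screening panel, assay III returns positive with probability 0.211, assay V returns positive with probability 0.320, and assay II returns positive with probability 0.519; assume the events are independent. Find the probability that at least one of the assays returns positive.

0.74193388

P(none) = (1 − 0.211) × (1 − 0.320) × (1 − 0.519) = 0.789 × 0.680 × 0.481 = 0.25806612
P(at least one) = 1 − 0.25806612 = 0.74193388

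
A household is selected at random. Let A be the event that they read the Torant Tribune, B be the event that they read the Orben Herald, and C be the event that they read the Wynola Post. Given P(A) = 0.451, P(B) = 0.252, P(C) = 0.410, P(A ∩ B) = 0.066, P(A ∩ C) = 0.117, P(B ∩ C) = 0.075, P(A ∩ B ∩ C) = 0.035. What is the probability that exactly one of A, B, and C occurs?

P(exactly one) = 0.451 + 0.252 + 0.410 − 2·0.066 − 2·0.117 − 2·0.075 + 3·0.035 = 0.702

0.702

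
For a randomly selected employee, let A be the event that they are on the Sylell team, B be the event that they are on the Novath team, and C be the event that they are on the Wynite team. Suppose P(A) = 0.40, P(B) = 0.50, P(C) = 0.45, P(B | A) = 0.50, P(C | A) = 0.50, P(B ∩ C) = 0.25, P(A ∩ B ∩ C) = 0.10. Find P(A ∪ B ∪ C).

0.80

P(A ∩ B) = P(A)·P(B|A) = 0.40 × 0.50 = 0.20
P(A ∩ C) = P(A)·P(C|A) = 0.40 × 0.50 = 0.20
Using inclusion–exclusion:
P(A ∪ B ∪ C) = 0.40 + 0.50 + 0.45 − 0.20 − 0.20 − 0.25 + 0.10 = 0.80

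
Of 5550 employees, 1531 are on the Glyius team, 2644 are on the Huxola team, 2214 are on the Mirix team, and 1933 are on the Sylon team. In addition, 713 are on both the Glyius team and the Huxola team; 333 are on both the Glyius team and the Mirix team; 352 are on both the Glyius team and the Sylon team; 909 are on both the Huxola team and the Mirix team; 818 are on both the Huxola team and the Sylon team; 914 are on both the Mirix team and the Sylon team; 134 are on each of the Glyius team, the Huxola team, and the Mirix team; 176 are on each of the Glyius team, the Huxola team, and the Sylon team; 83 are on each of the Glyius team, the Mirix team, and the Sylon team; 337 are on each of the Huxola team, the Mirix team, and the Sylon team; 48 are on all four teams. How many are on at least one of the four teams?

Inclusion–exclusion gives
N(≥1) = 1531 + 2644 + 2214 + 1933 − 713 − 333 − 352 − 909 − 818 − 914 + 134 + 176 + 83 + 337 − 48 = 4965

4965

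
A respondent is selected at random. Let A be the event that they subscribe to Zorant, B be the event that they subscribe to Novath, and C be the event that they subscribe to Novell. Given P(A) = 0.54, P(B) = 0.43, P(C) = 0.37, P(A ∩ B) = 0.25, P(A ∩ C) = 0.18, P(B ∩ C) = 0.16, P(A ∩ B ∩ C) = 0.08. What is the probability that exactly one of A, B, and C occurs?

0.40

By inclusion–exclusion (exactly-one form):
P(exactly one) = 0.54 + 0.43 + 0.37 − 2·0.25 − 2·0.18 − 2·0.16 + 3·0.08 = 0.40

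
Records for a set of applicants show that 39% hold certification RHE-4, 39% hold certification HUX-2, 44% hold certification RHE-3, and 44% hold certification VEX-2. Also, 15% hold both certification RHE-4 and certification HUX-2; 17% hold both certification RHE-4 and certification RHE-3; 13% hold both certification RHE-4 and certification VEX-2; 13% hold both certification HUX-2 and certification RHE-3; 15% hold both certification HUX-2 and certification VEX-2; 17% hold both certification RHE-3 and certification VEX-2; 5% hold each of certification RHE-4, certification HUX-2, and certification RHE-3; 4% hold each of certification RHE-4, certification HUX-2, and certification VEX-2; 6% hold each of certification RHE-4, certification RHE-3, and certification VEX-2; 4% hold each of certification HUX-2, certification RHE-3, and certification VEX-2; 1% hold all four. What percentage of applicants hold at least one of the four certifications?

94%

Inclusion–exclusion gives
P(at least one) = 39 + 39 + 44 + 44 − 15 − 17 − 13 − 13 − 15 − 17 + 5 + 4 + 6 + 4 − 1 = 94%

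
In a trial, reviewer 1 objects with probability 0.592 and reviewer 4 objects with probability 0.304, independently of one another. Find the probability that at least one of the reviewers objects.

0.716032

P(none) = (1 − 0.592) × (1 − 0.304) = 0.408 × 0.696 = 0.283968
P(at least one) = 1 − 0.283968 = 0.716032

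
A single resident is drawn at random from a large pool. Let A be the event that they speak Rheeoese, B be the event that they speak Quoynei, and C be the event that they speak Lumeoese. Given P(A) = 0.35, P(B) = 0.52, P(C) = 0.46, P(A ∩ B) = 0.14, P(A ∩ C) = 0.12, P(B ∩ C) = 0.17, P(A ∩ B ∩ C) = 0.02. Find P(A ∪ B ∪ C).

By inclusion-exclusion,
P(A ∪ B ∪ C) = 0.35 + 0.52 + 0.46 − 0.14 − 0.12 − 0.17 + 0.02 = 0.92

0.92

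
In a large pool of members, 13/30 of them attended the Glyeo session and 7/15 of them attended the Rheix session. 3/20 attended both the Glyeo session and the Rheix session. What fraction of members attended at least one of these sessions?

P(union) = 13/30 + 7/15 − 3/20 = 3/4

3/4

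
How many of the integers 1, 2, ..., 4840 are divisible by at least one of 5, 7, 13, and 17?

968 + 691 + 372 + 284 − 138 − 74 − 56 − 53 − 40 − 21 + 10 + 8 + 4 + 3 − 0 = 1958

1958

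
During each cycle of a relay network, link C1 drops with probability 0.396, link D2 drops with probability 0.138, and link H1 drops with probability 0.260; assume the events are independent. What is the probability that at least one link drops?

0.61472048

Since the events are independent, P(none) is the product of the individual non-occurrence probabilities.
P(none) = (1 − 0.396) × (1 − 0.138) × (1 − 0.260) = 0.604 × 0.862 × 0.740 = 0.38527952
P(at least one) = 1 − 0.38527952 = 0.61472048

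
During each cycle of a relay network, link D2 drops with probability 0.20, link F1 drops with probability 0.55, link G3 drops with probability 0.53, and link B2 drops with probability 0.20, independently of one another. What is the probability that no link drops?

Since the events are independent, P(none) is the product of the individual non-occurrence probabilities.
P(none) = (1 − 0.20) × (1 − 0.55) × (1 − 0.53) × (1 − 0.20) = 0.80 × 0.45 × 0.47 × 0.80 = 0.13536

0.13536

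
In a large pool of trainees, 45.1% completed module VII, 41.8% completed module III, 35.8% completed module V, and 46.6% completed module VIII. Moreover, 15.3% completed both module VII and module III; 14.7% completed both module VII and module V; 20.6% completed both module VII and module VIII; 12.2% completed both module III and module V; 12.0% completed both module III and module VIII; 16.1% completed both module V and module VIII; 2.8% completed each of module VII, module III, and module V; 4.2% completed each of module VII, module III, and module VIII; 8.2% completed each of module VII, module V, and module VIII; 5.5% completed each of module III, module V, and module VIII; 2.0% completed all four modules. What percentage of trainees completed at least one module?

97.1%

Using inclusion–exclusion:
P(at least one) = 45.1 + 41.8 + 35.8 + 46.6 − 15.3 − 14.7 − 20.6 − 12.2 − 12.0 − 16.1 + 2.8 + 4.2 + 8.2 + 5.5 − 2.0 = 97.1%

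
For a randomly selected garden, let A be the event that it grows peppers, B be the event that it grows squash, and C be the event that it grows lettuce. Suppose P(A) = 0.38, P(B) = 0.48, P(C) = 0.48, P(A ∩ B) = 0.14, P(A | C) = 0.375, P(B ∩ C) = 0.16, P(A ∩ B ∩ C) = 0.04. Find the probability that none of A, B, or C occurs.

P(A ∩ C) = P(C)·P(A|C) = 0.48 × 0.375 = 0.18
By inclusion-exclusion,
P(A ∪ B ∪ C) = 0.38 + 0.48 + 0.48 − 0.14 − 0.18 − 0.16 + 0.04 = 0.90
P(none) = 1 − 0.90 = 0.10

0.10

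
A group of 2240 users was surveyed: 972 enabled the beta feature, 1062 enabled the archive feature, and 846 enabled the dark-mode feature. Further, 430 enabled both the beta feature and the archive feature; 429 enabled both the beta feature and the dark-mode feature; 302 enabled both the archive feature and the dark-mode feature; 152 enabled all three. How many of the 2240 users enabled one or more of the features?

By inclusion–exclusion:
|at least one| = 972 + 1062 + 846 − 430 − 429 − 302 + 152 = 1871

1871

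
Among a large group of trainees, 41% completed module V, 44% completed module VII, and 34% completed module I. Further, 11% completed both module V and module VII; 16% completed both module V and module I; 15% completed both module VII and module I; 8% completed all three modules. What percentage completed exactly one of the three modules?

By inclusion–exclusion (exactly-one form):
P(exactly one) = 41 + 44 + 34 − 2·11 − 2·16 − 2·15 + 3·8 = 59%

59%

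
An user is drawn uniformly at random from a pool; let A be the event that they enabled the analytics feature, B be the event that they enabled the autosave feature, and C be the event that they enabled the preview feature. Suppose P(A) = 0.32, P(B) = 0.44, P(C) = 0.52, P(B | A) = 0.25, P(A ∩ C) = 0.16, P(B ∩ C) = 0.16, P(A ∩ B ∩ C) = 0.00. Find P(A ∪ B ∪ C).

0.88

P(A ∩ B) = P(A)·P(B|A) = 0.32 × 0.25 = 0.08
Apply inclusion-exclusion:
P(A ∪ B ∪ C) = 0.32 + 0.44 + 0.52 − 0.08 − 0.16 − 0.16 + 0.00 = 0.88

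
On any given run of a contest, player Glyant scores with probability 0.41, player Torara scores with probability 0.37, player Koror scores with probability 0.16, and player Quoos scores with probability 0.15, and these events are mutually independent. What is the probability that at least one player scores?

0.7346062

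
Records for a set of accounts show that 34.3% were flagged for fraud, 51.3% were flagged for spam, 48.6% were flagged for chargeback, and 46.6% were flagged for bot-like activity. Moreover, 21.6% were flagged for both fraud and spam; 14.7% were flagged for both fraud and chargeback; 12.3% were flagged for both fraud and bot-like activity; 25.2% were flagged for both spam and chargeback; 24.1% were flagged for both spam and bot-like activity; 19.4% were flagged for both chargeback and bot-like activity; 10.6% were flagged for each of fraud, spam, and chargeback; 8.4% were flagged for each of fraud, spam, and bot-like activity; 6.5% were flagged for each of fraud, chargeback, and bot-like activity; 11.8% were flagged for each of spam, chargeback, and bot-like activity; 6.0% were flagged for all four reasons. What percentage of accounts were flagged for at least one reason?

By inclusion-exclusion,
P(union) = 34.3 + 51.3 + 48.6 + 46.6 − 21.6 − 14.7 − 12.3 − 25.2 − 24.1 − 19.4 + 10.6 + 8.4 + 6.5 + 11.8 − 6.0 = 94.8%

94.8%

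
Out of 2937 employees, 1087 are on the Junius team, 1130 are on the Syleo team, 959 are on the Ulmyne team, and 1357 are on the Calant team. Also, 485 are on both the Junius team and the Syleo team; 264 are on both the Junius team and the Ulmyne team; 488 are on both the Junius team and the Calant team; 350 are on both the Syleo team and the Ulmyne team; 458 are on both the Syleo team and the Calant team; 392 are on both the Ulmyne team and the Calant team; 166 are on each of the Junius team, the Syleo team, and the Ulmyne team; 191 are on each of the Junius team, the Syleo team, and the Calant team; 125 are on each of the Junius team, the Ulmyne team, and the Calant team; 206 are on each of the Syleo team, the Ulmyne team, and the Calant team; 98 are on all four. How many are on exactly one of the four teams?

|exactly one| = 1087 + 1130 + 959 + 1357 − 2·485 − 2·264 − 2·488 − 2·350 − 2·458 − 2·392 + 3·166 + 3·191 + 3·125 + 3·206 − 4·98 = 1331

1331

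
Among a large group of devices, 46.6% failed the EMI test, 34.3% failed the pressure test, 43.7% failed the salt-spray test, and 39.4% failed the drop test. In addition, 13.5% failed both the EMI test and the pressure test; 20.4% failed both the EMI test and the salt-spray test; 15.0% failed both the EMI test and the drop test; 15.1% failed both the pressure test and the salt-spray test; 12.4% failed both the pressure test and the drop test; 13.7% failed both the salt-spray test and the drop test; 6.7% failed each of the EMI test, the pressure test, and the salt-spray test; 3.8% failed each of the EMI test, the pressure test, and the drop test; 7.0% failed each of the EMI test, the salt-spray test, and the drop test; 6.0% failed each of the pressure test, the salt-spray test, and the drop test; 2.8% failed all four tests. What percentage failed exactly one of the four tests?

43.1%

By inclusion–exclusion (exactly-one form):
P(exactly one) = 46.6 + 34.3 + 43.7 + 39.4 − 2·13.5 − 2·20.4 − 2·15.0 − 2·15.1 − 2·12.4 − 2·13.7 + 3·6.7 + 3·3.8 + 3·7.0 + 3·6.0 − 4·2.8 = 43.1%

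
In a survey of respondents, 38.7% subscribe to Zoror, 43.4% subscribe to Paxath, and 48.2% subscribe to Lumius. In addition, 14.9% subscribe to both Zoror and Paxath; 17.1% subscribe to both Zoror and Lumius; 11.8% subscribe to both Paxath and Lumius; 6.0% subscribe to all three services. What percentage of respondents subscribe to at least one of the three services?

P(≥1) = 38.7 + 43.4 + 48.2 − 14.9 − 17.1 − 11.8 + 6.0 = 92.5%

92.5%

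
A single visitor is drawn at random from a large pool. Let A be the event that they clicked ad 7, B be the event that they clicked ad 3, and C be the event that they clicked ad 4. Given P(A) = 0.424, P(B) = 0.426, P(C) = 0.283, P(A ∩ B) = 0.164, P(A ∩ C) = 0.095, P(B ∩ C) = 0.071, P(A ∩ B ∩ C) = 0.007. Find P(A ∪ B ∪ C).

0.810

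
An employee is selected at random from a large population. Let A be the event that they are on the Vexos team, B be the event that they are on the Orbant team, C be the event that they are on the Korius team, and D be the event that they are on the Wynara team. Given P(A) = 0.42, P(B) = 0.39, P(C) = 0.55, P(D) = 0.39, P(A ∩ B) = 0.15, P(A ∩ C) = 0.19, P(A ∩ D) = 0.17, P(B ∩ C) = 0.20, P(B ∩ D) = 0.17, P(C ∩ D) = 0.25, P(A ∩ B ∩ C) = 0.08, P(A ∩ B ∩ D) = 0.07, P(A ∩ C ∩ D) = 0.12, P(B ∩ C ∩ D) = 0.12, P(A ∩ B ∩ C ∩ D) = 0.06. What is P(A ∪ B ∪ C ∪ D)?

Apply inclusion-exclusion:
P(A ∪ B ∪ C ∪ D) = 0.42 + 0.39 + 0.55 + 0.39 − 0.15 − 0.19 − 0.17 − 0.20 − 0.17 − 0.25 + 0.08 + 0.07 + 0.12 + 0.12 − 0.06 = 0.95

0.95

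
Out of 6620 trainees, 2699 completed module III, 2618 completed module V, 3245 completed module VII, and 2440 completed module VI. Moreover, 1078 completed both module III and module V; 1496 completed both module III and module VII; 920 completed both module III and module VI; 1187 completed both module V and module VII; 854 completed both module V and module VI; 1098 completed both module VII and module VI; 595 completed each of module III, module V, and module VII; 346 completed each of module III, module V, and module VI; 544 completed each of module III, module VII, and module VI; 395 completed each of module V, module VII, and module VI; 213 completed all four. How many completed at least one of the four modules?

6036

|union| = 2699 + 2618 + 3245 + 2440 − 1078 − 1496 − 920 − 1187 − 854 − 1098 + 595 + 346 + 544 + 395 − 213 = 6036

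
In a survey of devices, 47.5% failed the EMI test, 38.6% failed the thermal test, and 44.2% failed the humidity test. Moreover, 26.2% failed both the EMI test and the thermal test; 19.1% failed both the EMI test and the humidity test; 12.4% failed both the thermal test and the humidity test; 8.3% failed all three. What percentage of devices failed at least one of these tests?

80.9%

P(union) = 47.5 + 38.6 + 44.2 − 26.2 − 19.1 − 12.4 + 8.3 = 80.9%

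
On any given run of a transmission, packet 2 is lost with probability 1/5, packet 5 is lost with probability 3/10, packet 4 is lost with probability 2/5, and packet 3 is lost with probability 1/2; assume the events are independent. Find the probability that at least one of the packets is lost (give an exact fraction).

104/125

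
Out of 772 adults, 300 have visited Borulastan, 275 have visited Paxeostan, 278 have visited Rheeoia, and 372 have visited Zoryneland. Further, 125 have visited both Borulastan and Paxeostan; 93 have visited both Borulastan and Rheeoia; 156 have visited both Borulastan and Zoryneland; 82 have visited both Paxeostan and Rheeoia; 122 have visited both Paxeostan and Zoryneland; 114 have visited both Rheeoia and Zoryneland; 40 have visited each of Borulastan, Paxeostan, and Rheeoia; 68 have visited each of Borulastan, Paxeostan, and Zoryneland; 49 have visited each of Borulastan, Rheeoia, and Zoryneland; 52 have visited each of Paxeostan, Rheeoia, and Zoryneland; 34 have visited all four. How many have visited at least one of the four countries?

|at least one| = 300 + 275 + 278 + 372 − 125 − 93 − 156 − 82 − 122 − 114 + 40 + 68 + 49 + 52 − 34 = 708

708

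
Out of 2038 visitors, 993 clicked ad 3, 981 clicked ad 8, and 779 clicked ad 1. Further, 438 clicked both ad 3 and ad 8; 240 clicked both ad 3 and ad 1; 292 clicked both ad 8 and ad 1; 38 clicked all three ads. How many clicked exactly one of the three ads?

By inclusion–exclusion (exactly-one form):
|exactly one| = 993 + 981 + 779 − 2·438 − 2·240 − 2·292 + 3·38 = 927

927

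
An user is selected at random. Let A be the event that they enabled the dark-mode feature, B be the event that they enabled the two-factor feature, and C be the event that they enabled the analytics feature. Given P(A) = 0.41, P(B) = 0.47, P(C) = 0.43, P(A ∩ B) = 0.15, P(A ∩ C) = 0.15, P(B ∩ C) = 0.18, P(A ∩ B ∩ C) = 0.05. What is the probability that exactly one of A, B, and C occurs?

0.50

By inclusion–exclusion (exactly-one form):
P(exactly one) = 0.41 + 0.47 + 0.43 − 2·0.15 − 2·0.15 − 2·0.18 + 3·0.05 = 0.50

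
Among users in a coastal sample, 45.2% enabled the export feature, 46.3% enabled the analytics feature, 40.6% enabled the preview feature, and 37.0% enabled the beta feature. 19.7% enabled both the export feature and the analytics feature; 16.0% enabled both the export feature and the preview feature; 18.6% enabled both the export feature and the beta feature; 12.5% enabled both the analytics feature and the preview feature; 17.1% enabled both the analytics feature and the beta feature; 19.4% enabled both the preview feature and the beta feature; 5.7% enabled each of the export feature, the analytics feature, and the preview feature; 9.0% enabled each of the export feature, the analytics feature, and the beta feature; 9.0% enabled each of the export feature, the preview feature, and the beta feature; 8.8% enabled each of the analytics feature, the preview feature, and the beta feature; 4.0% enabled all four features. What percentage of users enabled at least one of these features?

94.3%

By inclusion–exclusion:
P(≥1) = 45.2 + 46.3 + 40.6 + 37.0 − 19.7 − 16.0 − 18.6 − 12.5 − 17.1 − 19.4 + 5.7 + 9.0 + 9.0 + 8.8 − 4.0 = 94.3%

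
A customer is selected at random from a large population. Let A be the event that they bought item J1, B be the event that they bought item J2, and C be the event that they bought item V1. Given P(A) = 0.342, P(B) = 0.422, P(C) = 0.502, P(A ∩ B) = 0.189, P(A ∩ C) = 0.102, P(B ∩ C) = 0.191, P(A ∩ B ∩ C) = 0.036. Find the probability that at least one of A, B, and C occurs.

0.820

Apply inclusion-exclusion:
P(A ∪ B ∪ C) = 0.342 + 0.422 + 0.502 − 0.189 − 0.102 − 0.191 + 0.036 = 0.820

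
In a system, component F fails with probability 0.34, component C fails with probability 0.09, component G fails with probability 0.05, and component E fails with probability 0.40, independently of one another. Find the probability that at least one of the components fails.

P(none) = (1 − 0.34) × (1 − 0.09) × (1 − 0.05) × (1 − 0.40) = 0.66 × 0.91 × 0.95 × 0.60 = 0.342342
P(at least one) = 1 − 0.342342 = 0.657658

0.657658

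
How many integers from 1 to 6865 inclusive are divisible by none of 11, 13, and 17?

Apply inclusion-exclusion:
floor(6865/11) + floor(6865/13) + floor(6865/17) − floor(6865/143) − floor(6865/187) − floor(6865/221) + floor(6865/2431) = 624 + 528 + 403 − 48 − 36 − 31 + 2 = 1442
6865 − 1442 = 5423

5423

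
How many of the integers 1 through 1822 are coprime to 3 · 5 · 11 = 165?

884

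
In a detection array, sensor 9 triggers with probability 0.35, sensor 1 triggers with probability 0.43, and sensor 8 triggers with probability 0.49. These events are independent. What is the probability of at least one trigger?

0.811045

P(none) = (1 − 0.35) × (1 − 0.43) × (1 − 0.49) = 0.65 × 0.57 × 0.51 = 0.188955
P(at least one) = 1 − 0.188955 = 0.811045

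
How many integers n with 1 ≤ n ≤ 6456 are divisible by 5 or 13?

1688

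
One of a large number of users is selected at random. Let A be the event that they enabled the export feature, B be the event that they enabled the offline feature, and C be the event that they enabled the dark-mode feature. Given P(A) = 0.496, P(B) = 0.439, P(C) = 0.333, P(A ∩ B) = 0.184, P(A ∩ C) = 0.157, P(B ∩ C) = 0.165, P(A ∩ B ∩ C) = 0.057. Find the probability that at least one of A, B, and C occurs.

0.819

By inclusion-exclusion,
P(A ∪ B ∪ C) = 0.496 + 0.439 + 0.333 − 0.184 − 0.157 − 0.165 + 0.057 = 0.819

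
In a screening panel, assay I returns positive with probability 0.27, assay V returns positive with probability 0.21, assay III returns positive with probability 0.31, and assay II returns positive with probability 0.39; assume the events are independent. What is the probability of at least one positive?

0.75726697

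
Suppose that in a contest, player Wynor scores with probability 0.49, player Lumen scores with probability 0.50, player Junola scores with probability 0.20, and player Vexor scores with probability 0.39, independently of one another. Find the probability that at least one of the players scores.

0.87556

P(none) = (1 − 0.49) × (1 − 0.50) × (1 − 0.20) × (1 − 0.39) = 0.51 × 0.50 × 0.80 × 0.61 = 0.12444
P(at least one) = 1 − 0.12444 = 0.87556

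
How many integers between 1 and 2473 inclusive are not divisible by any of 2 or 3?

825

Apply inclusion-exclusion:
⌊2473/2⌋ + ⌊2473/3⌋ − ⌊2473/6⌋ = 1236 + 824 − 412 = 1648
2473 − 1648 = 825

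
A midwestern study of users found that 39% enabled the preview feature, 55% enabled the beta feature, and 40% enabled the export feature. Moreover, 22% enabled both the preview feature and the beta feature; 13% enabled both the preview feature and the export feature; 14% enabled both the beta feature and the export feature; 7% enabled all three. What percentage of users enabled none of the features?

8%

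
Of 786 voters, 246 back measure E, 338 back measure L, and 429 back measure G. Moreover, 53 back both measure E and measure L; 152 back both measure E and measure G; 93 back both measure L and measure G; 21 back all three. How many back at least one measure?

N(≥1) = 246 + 338 + 429 − 53 − 152 − 93 + 21 = 736

736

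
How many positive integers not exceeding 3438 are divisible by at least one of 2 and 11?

1875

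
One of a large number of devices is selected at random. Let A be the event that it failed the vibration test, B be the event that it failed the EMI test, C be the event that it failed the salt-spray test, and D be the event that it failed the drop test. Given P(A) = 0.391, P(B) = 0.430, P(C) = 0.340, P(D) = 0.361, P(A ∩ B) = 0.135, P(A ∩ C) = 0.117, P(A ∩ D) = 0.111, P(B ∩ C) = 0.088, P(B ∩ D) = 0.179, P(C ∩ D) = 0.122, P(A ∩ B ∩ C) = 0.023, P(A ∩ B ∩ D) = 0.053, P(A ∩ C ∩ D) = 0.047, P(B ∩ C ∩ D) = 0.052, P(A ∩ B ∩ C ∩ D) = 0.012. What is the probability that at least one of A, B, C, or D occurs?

0.933

By inclusion–exclusion:
P(A ∪ B ∪ C ∪ D) = 0.391 + 0.430 + 0.340 + 0.361 − 0.135 − 0.117 − 0.111 − 0.088 − 0.179 − 0.122 + 0.023 + 0.053 + 0.047 + 0.052 − 0.012 = 0.933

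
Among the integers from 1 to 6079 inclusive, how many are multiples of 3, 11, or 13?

By inclusion-exclusion,
floor(6079/3) + floor(6079/11) + floor(6079/13) − floor(6079/33) − floor(6079/39) − floor(6079/143) + floor(6079/429) = 2026 + 552 + 467 − 184 − 155 − 42 + 14 = 2678

2678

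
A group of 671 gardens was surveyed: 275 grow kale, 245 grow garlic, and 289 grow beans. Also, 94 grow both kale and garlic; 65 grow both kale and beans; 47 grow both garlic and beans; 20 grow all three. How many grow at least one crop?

623

Using inclusion–exclusion:
|union| = 275 + 245 + 289 − 94 − 65 − 47 + 20 = 623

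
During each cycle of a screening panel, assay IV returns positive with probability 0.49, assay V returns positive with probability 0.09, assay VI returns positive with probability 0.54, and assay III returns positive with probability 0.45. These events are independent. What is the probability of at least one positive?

0.8825827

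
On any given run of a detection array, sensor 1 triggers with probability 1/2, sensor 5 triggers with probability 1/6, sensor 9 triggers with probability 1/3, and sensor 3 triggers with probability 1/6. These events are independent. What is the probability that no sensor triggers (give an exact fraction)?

Independence gives P(none) = ∏(1 − pᵢ).
P(none) = (1 − 1/2) × (1 − 1/6) × (1 − 1/3) × (1 − 1/6) = 1/2 × 5/6 × 2/3 × 5/6 = 25/108

25/108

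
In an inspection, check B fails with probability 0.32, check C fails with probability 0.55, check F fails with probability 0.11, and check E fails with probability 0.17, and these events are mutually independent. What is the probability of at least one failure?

Since the events are independent, P(none) is the product of the individual non-occurrence probabilities.
P(none) = (1 − 0.32) × (1 − 0.55) × (1 − 0.11) × (1 − 0.17) = 0.68 × 0.45 × 0.89 × 0.83 = 0.2260422
P(at least one) = 1 − 0.2260422 = 0.7739578

0.7739578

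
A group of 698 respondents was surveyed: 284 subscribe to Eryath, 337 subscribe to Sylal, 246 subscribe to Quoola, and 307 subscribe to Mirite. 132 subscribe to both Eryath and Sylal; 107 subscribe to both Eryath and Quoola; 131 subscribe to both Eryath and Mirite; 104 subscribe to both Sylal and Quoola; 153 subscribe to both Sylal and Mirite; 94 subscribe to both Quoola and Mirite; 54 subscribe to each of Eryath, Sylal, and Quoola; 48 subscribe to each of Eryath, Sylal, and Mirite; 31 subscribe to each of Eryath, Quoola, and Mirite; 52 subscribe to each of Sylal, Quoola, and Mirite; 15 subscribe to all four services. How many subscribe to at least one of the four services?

|union| = 284 + 337 + 246 + 307 − 132 − 107 − 131 − 104 − 153 − 94 + 54 + 48 + 31 + 52 − 15 = 623

623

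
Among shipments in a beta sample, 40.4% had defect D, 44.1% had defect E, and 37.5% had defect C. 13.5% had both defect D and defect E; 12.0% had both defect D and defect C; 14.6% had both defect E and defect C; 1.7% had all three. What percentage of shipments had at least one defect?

83.6%

By inclusion-exclusion,
P(≥1) = 40.4 + 44.1 + 37.5 − 13.5 − 12.0 − 14.6 + 1.7 = 83.6%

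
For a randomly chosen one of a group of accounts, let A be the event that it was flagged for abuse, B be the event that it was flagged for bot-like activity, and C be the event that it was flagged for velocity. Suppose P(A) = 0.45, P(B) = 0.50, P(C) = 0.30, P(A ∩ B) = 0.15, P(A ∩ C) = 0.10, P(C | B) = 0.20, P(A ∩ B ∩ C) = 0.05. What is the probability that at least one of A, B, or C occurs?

0.95

P(B ∩ C) = P(B)·P(C|B) = 0.50 × 0.20 = 0.10
By inclusion–exclusion:
P(A ∪ B ∪ C) = 0.45 + 0.50 + 0.30 − 0.15 − 0.10 − 0.10 + 0.05 = 0.95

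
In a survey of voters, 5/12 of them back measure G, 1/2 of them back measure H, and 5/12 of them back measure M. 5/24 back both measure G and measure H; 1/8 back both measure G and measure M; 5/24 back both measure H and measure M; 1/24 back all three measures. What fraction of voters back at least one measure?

Inclusion–exclusion gives
P(union) = 5/12 + 1/2 + 5/12 − 5/24 − 1/8 − 5/24 + 1/24 = 5/6

5/6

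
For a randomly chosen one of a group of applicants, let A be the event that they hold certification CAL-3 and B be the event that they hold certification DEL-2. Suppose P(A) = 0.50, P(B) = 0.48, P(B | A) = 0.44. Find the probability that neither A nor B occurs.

P(A ∩ B) = P(A)·P(B|A) = 0.50 × 0.44 = 0.22
Apply inclusion-exclusion:
P(A ∪ B) = 0.50 + 0.48 − 0.22 = 0.76
P(none) = 1 − 0.76 = 0.24

0.24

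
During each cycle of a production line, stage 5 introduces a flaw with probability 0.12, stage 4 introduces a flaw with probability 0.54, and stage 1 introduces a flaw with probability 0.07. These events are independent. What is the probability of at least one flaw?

P(none) = (1 − 0.12) × (1 − 0.54) × (1 − 0.07) = 0.88 × 0.46 × 0.93 = 0.376464
P(at least one) = 1 − 0.376464 = 0.623536

0.623536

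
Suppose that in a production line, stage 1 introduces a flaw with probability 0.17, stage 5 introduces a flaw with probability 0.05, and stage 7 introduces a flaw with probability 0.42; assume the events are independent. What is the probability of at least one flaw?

0.54267

P(none) = (1 − 0.17) × (1 − 0.05) × (1 − 0.42) = 0.83 × 0.95 × 0.58 = 0.45733
P(at least one) = 1 − 0.45733 = 0.54267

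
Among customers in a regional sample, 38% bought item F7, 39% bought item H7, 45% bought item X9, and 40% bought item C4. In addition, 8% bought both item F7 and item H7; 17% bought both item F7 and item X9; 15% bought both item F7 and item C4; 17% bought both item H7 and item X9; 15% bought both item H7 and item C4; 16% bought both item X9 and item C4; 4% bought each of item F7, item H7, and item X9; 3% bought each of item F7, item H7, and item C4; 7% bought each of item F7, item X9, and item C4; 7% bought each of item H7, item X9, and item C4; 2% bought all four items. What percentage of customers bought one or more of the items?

93%

Using inclusion–exclusion:
P(union) = 38 + 39 + 45 + 40 − 8 − 17 − 15 − 17 − 15 − 16 + 4 + 3 + 7 + 7 − 2 = 93%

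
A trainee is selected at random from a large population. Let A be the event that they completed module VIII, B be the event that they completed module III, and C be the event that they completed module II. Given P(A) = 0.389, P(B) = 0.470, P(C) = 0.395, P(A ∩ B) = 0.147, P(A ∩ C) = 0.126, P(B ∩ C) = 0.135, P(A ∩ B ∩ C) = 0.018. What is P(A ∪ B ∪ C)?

0.864

By inclusion–exclusion:
P(A ∪ B ∪ C) = 0.389 + 0.470 + 0.395 − 0.147 − 0.126 − 0.135 + 0.018 = 0.864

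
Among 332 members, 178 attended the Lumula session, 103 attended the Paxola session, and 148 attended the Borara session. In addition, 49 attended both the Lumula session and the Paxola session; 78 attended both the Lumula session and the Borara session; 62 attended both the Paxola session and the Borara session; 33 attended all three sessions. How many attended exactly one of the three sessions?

150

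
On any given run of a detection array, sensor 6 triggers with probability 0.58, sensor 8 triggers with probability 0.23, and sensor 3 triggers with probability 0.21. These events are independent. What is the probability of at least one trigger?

P(none) = (1 − 0.58) × (1 − 0.23) × (1 − 0.21) = 0.42 × 0.77 × 0.79 = 0.255486
P(at least one) = 1 − 0.255486 = 0.744514

0.744514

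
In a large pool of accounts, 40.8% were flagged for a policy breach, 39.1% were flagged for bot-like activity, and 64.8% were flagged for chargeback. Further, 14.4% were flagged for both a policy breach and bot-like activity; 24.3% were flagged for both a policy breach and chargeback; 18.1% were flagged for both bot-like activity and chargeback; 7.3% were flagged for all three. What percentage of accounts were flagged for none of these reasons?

Using inclusion–exclusion:
P(≥1) = 40.8 + 39.1 + 64.8 − 14.4 − 24.3 − 18.1 + 7.3 = 95.2%
P(none) = 100% − 95.2% = 4.8%

4.8%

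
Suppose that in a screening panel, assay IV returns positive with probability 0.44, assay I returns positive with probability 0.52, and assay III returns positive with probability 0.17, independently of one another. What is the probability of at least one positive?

0.776896

P(none) = (1 − 0.44) × (1 − 0.52) × (1 − 0.17) = 0.56 × 0.48 × 0.83 = 0.223104
P(at least one) = 1 − 0.223104 = 0.776896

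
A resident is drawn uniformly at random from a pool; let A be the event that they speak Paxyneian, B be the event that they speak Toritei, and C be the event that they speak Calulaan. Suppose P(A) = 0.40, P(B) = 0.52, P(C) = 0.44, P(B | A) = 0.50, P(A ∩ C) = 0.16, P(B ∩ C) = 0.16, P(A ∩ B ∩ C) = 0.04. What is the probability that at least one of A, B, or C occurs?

0.88

P(A ∩ B) = P(A)·P(B|A) = 0.40 × 0.50 = 0.20
P(A ∪ B ∪ C) = 0.40 + 0.52 + 0.44 − 0.20 − 0.16 − 0.16 + 0.04 = 0.88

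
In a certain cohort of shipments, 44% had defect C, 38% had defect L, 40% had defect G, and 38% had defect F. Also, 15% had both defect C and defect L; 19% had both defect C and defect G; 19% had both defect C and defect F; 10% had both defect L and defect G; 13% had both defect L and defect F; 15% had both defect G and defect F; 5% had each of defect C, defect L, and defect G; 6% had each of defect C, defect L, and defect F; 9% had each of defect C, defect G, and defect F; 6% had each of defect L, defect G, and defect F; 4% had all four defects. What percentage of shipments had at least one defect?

91%

P(union) = 44 + 38 + 40 + 38 − 15 − 19 − 19 − 10 − 13 − 15 + 5 + 6 + 9 + 6 − 4 = 91%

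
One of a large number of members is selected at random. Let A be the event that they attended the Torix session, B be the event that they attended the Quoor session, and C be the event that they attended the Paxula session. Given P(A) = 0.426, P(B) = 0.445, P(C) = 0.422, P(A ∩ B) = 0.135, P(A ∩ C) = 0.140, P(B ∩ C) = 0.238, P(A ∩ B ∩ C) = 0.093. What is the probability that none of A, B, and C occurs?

0.127

P(A ∪ B ∪ C) = 0.426 + 0.445 + 0.422 − 0.135 − 0.140 − 0.238 + 0.093 = 0.873
P(none) = 1 − 0.873 = 0.127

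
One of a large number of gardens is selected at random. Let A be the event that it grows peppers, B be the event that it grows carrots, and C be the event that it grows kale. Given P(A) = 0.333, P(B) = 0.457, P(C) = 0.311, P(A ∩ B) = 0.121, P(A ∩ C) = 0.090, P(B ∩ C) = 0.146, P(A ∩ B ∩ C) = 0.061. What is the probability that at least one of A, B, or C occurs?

Inclusion–exclusion gives
P(A ∪ B ∪ C) = 0.333 + 0.457 + 0.311 − 0.121 − 0.090 − 0.146 + 0.061 = 0.805

0.805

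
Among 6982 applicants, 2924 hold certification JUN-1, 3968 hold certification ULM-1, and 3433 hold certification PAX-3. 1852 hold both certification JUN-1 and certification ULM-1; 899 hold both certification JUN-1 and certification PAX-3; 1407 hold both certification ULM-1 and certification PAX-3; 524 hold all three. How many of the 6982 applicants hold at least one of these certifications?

6691

N(≥1) = 2924 + 3968 + 3433 − 1852 − 899 − 1407 + 524 = 6691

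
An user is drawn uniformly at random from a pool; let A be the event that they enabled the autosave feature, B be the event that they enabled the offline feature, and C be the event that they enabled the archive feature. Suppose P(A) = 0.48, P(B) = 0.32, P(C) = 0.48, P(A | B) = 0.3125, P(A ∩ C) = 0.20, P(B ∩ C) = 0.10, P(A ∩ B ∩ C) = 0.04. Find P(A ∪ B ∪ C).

0.92

P(A ∩ B) = P(B)·P(A|B) = 0.32 × 0.3125 = 0.10
Using inclusion–exclusion:
P(A ∪ B ∪ C) = 0.48 + 0.32 + 0.48 − 0.10 − 0.20 − 0.10 + 0.04 = 0.92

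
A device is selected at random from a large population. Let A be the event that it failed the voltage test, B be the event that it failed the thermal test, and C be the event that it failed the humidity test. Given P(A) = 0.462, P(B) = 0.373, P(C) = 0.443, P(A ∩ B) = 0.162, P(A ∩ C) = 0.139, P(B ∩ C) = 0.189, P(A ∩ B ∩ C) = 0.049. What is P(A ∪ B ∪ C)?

P(A ∪ B ∪ C) = 0.462 + 0.373 + 0.443 − 0.162 − 0.139 − 0.189 + 0.049 = 0.837

0.837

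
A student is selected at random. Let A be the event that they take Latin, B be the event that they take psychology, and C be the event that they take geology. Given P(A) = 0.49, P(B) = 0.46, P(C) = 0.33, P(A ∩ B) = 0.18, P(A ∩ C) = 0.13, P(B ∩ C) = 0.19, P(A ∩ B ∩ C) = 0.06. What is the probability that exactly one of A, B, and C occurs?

0.46

By inclusion–exclusion (exactly-one form):
P(exactly one) = 0.49 + 0.46 + 0.33 − 2·0.18 − 2·0.13 − 2·0.19 + 3·0.06 = 0.46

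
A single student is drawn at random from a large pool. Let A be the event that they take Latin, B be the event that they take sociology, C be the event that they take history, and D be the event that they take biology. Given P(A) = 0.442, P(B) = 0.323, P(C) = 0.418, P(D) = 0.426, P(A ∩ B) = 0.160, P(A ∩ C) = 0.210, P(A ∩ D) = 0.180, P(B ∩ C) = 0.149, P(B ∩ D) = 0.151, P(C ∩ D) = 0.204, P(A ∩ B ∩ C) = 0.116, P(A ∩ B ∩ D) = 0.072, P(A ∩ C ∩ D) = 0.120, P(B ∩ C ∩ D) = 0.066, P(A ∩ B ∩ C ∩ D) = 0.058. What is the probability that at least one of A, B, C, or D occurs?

Inclusion–exclusion gives
P(A ∪ B ∪ C ∪ D) = 0.442 + 0.323 + 0.418 + 0.426 − 0.160 − 0.210 − 0.180 − 0.149 − 0.151 − 0.204 + 0.116 + 0.072 + 0.120 + 0.066 − 0.058 = 0.871

0.871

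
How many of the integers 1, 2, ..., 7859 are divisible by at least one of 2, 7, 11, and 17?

3929 + 1122 + 714 + 462 − 561 − 357 − 231 − 102 − 66 − 42 + 51 + 33 + 21 + 6 − 3 = 4976

4976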